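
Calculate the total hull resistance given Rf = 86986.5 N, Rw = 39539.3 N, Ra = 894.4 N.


Formula: Rt = Rf + Rw + Ra
Substituting: Rt = 86986.5 + 39539.3 + 894.4
Result: Rt = 127420.2 N

127420.2 N


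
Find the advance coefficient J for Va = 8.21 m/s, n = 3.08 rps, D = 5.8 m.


Formula: J = Va / (n * D)
Step 1 — n * D = 3.08 * 5.8 = 17.864
Step 2 — J = 8.21 / 17.864 ≈ 0.45958 (5 s.f.)

0.45958


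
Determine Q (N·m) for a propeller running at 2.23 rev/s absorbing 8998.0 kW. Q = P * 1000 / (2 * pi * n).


Formula: Q = P_W / (2 * pi * n)
Step 1 — P_W = 8998.0 kW * 1000 = 8998000.0 W
Step 2 — 2 * pi * n = 2 * pi * 2.23 = 14.011503
Step 3 — Q = 8998000.0 / 14.011503 ≈ 642190 N·m (5 s.f.)

642190 N·m


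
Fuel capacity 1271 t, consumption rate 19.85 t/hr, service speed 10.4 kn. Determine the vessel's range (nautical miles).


Formula: endurance = fuel / rate; range = endurance * speed
Step 1 — endurance = 1271 / 19.85 = 64.0302 hours
Step 2 — range = 64.0302 * 10.4 ≈ 665.91 nautical miles (5 s.f.)

665.91 NM


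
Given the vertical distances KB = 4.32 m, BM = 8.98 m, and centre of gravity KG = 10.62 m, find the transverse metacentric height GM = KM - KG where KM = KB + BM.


Formula: GM = KB + BM - KG
Step 1 — KM = KB + BM = 4.32 + 8.98 = 13.3 m
Step 2 — GM = KM - KG = 13.3 - 10.62 = 2.68 m

2.68 m


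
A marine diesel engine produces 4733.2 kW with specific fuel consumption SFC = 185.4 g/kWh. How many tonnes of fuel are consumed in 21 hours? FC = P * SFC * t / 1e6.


Formula: FC (tonnes) = P * SFC * t / 1,000,000
Step 1 — P * SFC * t = 4733.2 * 185.4 * 21 = 18428240.88 g
Step 2 — FC (tonnes) = 18428240.88 / 1,000,000 ≈ 18.428 tonnes (5 s.f.)

18.428 tonnes


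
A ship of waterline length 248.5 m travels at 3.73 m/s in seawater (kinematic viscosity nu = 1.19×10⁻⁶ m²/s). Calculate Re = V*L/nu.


Formula: Re = V * L / nu
Step 1 — V * L = 3.73 * 248.5 = 926.905 m^2/s
Step 2 — Re = 926.905 / 1.19e-6 = 7.79e+08

7.79e+08


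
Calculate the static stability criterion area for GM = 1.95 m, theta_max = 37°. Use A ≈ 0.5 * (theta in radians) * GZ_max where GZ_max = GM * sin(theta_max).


Formula: GZ_max = GM * sin(theta); Area = 0.5 * theta_rad * GZ_max
Step 1 — GZ_max = 1.95 * sin(37°) = 1.95 * 0.601815 = 1.173539 m
Step 2 — theta_rad = 37 * pi/180 = 0.645772 rad
Step 3 — Area = 0.5 * 0.645772 * 1.173539 ≈ 0.37892 m·rad (5 s.f.)

0.37892 m·rad


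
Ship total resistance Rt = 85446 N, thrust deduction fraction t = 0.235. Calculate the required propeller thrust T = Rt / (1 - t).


Formula: T = Rt / (1 - t)
Step 1 — (1 - t) = 1 - 0.235 = 0.765
Step 2 — T = 85446 / 0.765 ≈ 111690 N (5 s.f.)

111690 N


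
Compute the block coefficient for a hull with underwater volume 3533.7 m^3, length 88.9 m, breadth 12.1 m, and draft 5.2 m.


Formula: Cb = V / (L * B * T)
Step 1 — L * B * T = 88.9 * 12.1 * 5.2 = 5593.588 m^3
Step 2 — Cb = 3533.7 / 5593.588 ≈ 0.63174 (5 s.f.)

0.63174


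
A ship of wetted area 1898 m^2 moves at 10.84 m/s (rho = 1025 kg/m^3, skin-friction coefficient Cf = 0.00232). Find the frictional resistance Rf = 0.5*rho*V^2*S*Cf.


Formula: Rf = 0.5 * rho * V^2 * S * Cf
Step 1 — V^2 = 10.84^2 = 117.5056
Step 2 — 0.5 * rho * V^2 = 0.5 * 1025 * 117.5056 = 60221.62
Step 3 — Rf = 60221.62 * 1898 * 0.00232 ≈ 265180 N (5 s.f.)

265180 N


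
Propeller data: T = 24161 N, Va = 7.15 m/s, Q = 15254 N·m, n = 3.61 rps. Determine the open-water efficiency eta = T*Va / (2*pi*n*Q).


Formula: eta = T * Va / (2 * pi * n * Q)
Step 1 — numerator = T * Va = 24161 * 7.15 = 172751.15
Step 2 — 2 * pi * n = 2 * pi * 3.61 = 22.682299
Step 3 — denominator = 22.682299 * 15254 = 345995.79
Step 4 — eta = 172751.15 / 345995.79 ≈ 0.49929 (5 s.f.)

0.49929


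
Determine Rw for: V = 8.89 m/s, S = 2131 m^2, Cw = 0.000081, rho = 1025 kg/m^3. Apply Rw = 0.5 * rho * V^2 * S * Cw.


Formula: Rw = 0.5 * rho * V^2 * S * Cw
Step 1 — V^2 = 8.89^2 = 79.0321
Step 2 — 0.5 * rho * V^2 = 0.5 * 1025 * 79.0321 = 40503.95125
Step 3 — Rw = 40503.95125 * 2131 * 0.000081 ≈ 6991.4 N (5 s.f.)

6991.4 N


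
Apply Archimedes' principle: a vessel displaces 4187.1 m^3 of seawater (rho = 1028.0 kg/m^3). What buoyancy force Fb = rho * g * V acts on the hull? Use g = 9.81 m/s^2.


Formula: Fb = rho * g * V
Substituting: Fb = 1028.0 * 9.81 * 4187.1
Intermediate: 1028.0 * 9.81 = 10084.68
Result: Fb = 10084.68 * 4187.1 ≈ 42226000 N (5 s.f.)

42226000 N


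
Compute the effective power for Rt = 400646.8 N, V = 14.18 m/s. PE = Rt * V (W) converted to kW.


Formula: PE = Rt * V / 1000 (kW)
Step 1 — PE (W) = 400646.8 * 14.18 = 5681171.624 W
Step 2 — PE (kW) = 5681171.624 / 1000 ≈ 5681.2 kW (5 s.f.)

5681.2 kW


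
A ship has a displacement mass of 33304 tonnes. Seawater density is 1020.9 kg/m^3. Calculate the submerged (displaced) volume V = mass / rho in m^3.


Formula: V = mass / rho
Step 1 — convert tonnes to kg: 33304 t * 1000 = 33304000 kg
Step 2 — V = 33304000 / 1020.9 ≈ 32622 m^3 (5 s.f.)

32622 m^3


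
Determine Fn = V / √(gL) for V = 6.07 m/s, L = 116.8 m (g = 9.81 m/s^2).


Formula: Fn = V / sqrt(g * L)
Step 1 — g * L = 9.81 * 116.8 = 1145.808
Step 2 — sqrt(g * L) = sqrt(1145.808) = 33.849786
Step 3 — Fn = 6.07 / 33.849786 ≈ 0.17932 (5 s.f.)

0.17932


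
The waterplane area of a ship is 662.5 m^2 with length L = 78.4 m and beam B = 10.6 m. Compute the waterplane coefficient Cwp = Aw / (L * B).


Formula: Cwp = Aw / (L * B)
Step 1 — L * B = 78.4 * 10.6 = 831.04 m^2
Step 2 — Cwp = 662.5 / 831.04 ≈ 0.79719 (5 s.f.)

0.79719


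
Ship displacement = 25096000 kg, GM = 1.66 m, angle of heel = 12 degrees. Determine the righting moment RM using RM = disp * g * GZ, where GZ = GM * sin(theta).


Formula: GZ = GM * sin(theta); RM = disp * g * GZ
Step 1 — GZ = 1.66 * sin(12°) = 1.66 * 0.207912 = 0.345134 m
Step 2 — RM = 25096000 * 9.81 * 0.345134 ≈ 84969000 N·m (5 s.f.)

84969000 N·m


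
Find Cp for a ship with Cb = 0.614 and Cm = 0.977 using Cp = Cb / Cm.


Formula: Cp = Cb / Cm
Substituting: Cp = 0.614 / 0.977
Result: Cp ≈ 0.62845 (5 s.f.)

0.62845


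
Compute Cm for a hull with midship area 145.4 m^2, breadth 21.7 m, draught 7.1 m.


Formula: Cm = Am / (B * T)
Step 1 — B * T = 21.7 * 7.1 = 154.07 m^2
Step 2 — Cm = 145.4 / 154.07 ≈ 0.94373 (5 s.f.)

0.94373


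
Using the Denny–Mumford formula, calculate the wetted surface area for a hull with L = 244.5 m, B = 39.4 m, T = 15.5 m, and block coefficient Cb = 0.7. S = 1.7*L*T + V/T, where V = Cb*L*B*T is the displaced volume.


Formula: S = 1.7*L*T + V/T with V = Cb*L*B*T, i.e. S = L * (1.7*T + Cb*B)
Step 1 — 1.7*T = 1.7 * 15.5 = 26.35 m
Step 2 — Cb*B = 0.7 * 39.4 = 27.58 m
Step 3 — 1.7*T + Cb*B = 26.35 + 27.58 = 53.93 m
Step 4 — S = 244.5 * 53.93 ≈ 13186 m^2 (5 s.f.)

13186 m^2


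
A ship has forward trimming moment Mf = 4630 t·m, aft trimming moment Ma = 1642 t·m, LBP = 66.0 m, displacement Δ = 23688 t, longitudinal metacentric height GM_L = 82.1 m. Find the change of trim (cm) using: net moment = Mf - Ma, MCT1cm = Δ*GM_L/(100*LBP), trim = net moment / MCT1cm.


Formula: net trimming moment = Mf - Ma; MCT1cm = Δ*GM_L/(100*LBP); trim = net moment / MCT1cm
Step 1 — net trimming moment = 4630 - 1642 = 2988 t·m
Step 2 — MCT1cm = 23688 * 82.1 / (100 * 66.0) = 294.6644 t·m/cm
Step 3 — trim = 2988 / 294.6644 ≈ 10.140 cm (5 s.f.)

10.140 cm


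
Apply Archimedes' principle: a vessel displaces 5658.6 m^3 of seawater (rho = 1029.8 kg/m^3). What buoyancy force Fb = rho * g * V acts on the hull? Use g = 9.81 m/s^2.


Formula: Fb = rho * g * V
Substituting: Fb = 1029.8 * 9.81 * 5658.6
Intermediate: 1029.8 * 9.81 = 10102.338
Result: Fb = 10102.338 * 5658.6 ≈ 57165000 N (5 s.f.)

57165000 N


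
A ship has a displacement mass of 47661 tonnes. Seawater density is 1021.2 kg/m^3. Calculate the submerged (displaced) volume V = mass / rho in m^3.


Formula: V = mass / rho
Step 1 — convert tonnes to kg: 47661 t * 1000 = 47661000 kg
Step 2 — V = 47661000 / 1021.2 ≈ 46672 m^3 (5 s.f.)

46672 m^3


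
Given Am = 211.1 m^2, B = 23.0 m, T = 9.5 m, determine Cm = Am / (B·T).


Formula: Cm = Am / (B * T)
Step 1 — B * T = 23.0 * 9.5 = 218.5 m^2
Step 2 — Cm = 211.1 / 218.5 ≈ 0.96613 (5 s.f.)

0.96613


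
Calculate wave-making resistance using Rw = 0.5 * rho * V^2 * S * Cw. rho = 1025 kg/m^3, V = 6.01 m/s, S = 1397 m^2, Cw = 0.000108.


Formula: Rw = 0.5 * rho * V^2 * S * Cw
Step 1 — V^2 = 6.01^2 = 36.1201
Step 2 — 0.5 * rho * V^2 = 0.5 * 1025 * 36.1201 = 18511.55125
Step 3 — Rw = 18511.55125 * 1397 * 0.000108 ≈ 2792.9 N (5 s.f.)

2792.9 N


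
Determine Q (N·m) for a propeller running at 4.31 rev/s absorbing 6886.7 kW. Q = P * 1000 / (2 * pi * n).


Formula: Q = P_W / (2 * pi * n)
Step 1 — P_W = 6886.7 kW * 1000 = 6886700.0 W
Step 2 — 2 * pi * n = 2 * pi * 4.31 = 27.080529
Step 3 — Q = 6886700.0 / 27.080529 ≈ 254300 N·m (5 s.f.)

254300 N·m


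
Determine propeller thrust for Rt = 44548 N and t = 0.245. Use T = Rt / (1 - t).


Formula: T = Rt / (1 - t)
Step 1 — (1 - t) = 1 - 0.245 = 0.755
Step 2 — T = 44548 / 0.755 ≈ 59004 N (5 s.f.)

59004 N


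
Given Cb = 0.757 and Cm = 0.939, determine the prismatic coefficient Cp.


Formula: Cp = Cb / Cm
Substituting: Cp = 0.757 / 0.939
Result: Cp ≈ 0.80618 (5 s.f.)

0.80618


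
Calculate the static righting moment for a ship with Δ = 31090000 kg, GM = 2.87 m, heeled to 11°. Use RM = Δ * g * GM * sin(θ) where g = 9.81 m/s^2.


Formula: GZ = GM * sin(theta); RM = disp * g * GZ
Step 1 — GZ = 2.87 * sin(11°) = 2.87 * 0.190809 = 0.547622 m
Step 2 — RM = 31090000 * 9.81 * 0.547622 ≈ 167020000 N·m (5 s.f.)

167020000 N·m


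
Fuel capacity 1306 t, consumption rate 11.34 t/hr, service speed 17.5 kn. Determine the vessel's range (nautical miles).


Formula: endurance = fuel / rate; range = endurance * speed
Step 1 — endurance = 1306 / 11.34 = 115.1675 hours
Step 2 — range = 115.1675 * 17.5 ≈ 2015.4 nautical miles (5 s.f.)

2015.4 NM


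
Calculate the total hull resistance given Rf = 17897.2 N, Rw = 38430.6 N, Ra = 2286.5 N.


Formula: Rt = Rf + Rw + Ra
Substituting: Rt = 17897.2 + 38430.6 + 2286.5
Result: Rt = 58614.3 N

58614.3 N


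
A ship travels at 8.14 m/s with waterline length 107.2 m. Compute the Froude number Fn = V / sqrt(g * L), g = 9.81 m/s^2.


Formula: Fn = V / sqrt(g * L)
Step 1 — g * L = 9.81 * 107.2 = 1051.632
Step 2 — sqrt(g * L) = sqrt(1051.632) = 32.428876
Step 3 — Fn = 8.14 / 32.428876 ≈ 0.25101 (5 s.f.)

0.25101


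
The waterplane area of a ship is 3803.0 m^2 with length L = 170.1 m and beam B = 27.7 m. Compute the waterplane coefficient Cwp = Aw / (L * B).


Formula: Cwp = Aw / (L * B)
Step 1 — L * B = 170.1 * 27.7 = 4711.77 m^2
Step 2 — Cwp = 3803.0 / 4711.77 ≈ 0.80713 (5 s.f.)

0.80713


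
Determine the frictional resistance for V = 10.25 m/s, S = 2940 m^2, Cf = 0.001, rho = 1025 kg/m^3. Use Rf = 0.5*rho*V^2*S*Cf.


Formula: Rf = 0.5 * rho * V^2 * S * Cf
Step 1 — V^2 = 10.25^2 = 105.0625
Step 2 — 0.5 * rho * V^2 = 0.5 * 1025 * 105.0625 = 53844.53125
Step 3 — Rf = 53844.53125 * 2940 * 0.001 ≈ 158300 N (5 s.f.)

158300 N


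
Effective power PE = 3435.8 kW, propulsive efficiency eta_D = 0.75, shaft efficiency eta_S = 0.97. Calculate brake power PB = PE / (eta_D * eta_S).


Formula: PB = PE / (eta_D * eta_S)
Step 1 — combined efficiency = eta_D * eta_S = 0.75 * 0.97 = 0.7275
Step 2 — PB = 3435.8 / 0.7275 ≈ 4722.7 kW (5 s.f.)

4722.7 kW


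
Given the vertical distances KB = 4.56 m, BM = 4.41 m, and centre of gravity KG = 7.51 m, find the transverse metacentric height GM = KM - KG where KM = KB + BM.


Formula: GM = KB + BM - KG
Step 1 — KM = KB + BM = 4.56 + 4.41 = 8.97 m
Step 2 — GM = KM - KG = 8.97 - 7.51 = 1.46 m

1.46 m


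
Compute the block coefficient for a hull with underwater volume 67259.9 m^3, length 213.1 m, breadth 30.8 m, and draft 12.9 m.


Formula: Cb = V / (L * B * T)
Step 1 — L * B * T = 213.1 * 30.8 * 12.9 = 84668.892 m^3
Step 2 — Cb = 67259.9 / 84668.892 ≈ 0.79439 (5 s.f.)

0.79439


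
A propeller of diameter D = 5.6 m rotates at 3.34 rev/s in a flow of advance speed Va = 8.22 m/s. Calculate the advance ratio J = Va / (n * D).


Formula: J = Va / (n * D)
Step 1 — n * D = 3.34 * 5.6 = 18.704
Step 2 — J = 8.22 / 18.704 ≈ 0.43948 (5 s.f.)

0.43948


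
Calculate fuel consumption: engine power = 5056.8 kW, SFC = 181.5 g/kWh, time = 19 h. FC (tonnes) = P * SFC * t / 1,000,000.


Formula: FC (tonnes) = P * SFC * t / 1,000,000
Step 1 — P * SFC * t = 5056.8 * 181.5 * 19 = 17438374.8 g
Step 2 — FC (tonnes) = 17438374.8 / 1,000,000 ≈ 17.438 tonnes (5 s.f.)

17.438 tonnes


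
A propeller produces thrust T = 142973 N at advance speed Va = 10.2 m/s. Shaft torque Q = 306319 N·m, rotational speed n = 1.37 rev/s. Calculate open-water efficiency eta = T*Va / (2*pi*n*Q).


Formula: eta = T * Va / (2 * pi * n * Q)
Step 1 — numerator = T * Va = 142973 * 10.2 = 1458324.6
Step 2 — 2 * pi * n = 2 * pi * 1.37 = 8.607964
Step 3 — denominator = 8.607964 * 306319 = 2636782.92
Step 4 — eta = 1458324.6 / 2636782.92 ≈ 0.55307 (5 s.f.)

0.55307


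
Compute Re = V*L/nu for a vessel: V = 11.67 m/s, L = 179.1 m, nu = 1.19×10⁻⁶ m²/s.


Formula: Re = V * L / nu
Step 1 — V * L = 11.67 * 179.1 = 2090.097 m^2/s
Step 2 — Re = 2090.097 / 1.19e-6 = 1.76e+09

1.76e+09


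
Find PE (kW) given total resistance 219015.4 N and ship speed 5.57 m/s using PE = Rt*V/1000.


Formula: PE = Rt * V / 1000 (kW)
Step 1 — PE (W) = 219015.4 * 5.57 = 1219915.778 W
Step 2 — PE (kW) = 1219915.778 / 1000 ≈ 1219.9 kW (5 s.f.)

1219.9 kW


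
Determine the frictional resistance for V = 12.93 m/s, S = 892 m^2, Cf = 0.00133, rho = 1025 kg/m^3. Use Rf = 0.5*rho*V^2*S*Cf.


Formula: Rf = 0.5 * rho * V^2 * S * Cf
Step 1 — V^2 = 12.93^2 = 167.1849
Step 2 — 0.5 * rho * V^2 = 0.5 * 1025 * 167.1849 = 85682.26125
Step 3 — Rf = 85682.26125 * 892 * 0.00133 ≈ 101650 N (5 s.f.)

101650 N


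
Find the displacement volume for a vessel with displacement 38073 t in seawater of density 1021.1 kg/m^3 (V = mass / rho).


Formula: V = mass / rho
Step 1 — convert tonnes to kg: 38073 t * 1000 = 38073000 kg
Step 2 — V = 38073000 / 1021.1 ≈ 37286 m^3 (5 s.f.)

37286 m^3


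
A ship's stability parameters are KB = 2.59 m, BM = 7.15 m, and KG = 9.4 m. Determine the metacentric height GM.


Formula: GM = KB + BM - KG
Step 1 — KM = KB + BM = 2.59 + 7.15 = 9.74 m
Step 2 — GM = KM - KG = 9.74 - 9.4 = 0.34 m

0.34 m


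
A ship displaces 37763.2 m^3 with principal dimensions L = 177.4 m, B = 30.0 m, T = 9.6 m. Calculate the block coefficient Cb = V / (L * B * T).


Formula: Cb = V / (L * B * T)
Step 1 — L * B * T = 177.4 * 30.0 * 9.6 = 51091.2 m^3
Step 2 — Cb = 37763.2 / 51091.2 ≈ 0.73913 (5 s.f.)

0.73913


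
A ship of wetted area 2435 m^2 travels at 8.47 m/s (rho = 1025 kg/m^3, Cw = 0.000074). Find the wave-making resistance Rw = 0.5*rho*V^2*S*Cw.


Formula: Rw = 0.5 * rho * V^2 * S * Cw
Step 1 — V^2 = 8.47^2 = 71.7409
Step 2 — 0.5 * rho * V^2 = 0.5 * 1025 * 71.7409 = 36767.21125
Step 3 — Rw = 36767.21125 * 2435 * 0.000074 ≈ 6625.1 N (5 s.f.)

6625.1 N


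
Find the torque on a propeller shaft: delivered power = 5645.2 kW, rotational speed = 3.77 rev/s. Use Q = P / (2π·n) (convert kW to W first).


Formula: Q = P_W / (2 * pi * n)
Step 1 — P_W = 5645.2 kW * 1000 = 5645200.0 W
Step 2 — 2 * pi * n = 2 * pi * 3.77 = 23.687609
Step 3 — Q = 5645200.0 / 23.687609 ≈ 238320 N·m (5 s.f.)

238320 N·m


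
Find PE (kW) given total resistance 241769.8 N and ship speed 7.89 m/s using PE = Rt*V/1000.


Formula: PE = Rt * V / 1000 (kW)
Step 1 — PE (W) = 241769.8 * 7.89 = 1907563.722 W
Step 2 — PE (kW) = 1907563.722 / 1000 ≈ 1907.6 kW (5 s.f.)

1907.6 kW


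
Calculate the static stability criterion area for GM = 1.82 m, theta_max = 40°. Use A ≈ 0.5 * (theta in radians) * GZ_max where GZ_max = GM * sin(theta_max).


Formula: GZ_max = GM * sin(theta); Area = 0.5 * theta_rad * GZ_max
Step 1 — GZ_max = 1.82 * sin(40°) = 1.82 * 0.642788 = 1.169874 m
Step 2 — theta_rad = 40 * pi/180 = 0.698132 rad
Step 3 — Area = 0.5 * 0.698132 * 1.169874 ≈ 0.40836 m·rad (5 s.f.)

0.40836 m·rad


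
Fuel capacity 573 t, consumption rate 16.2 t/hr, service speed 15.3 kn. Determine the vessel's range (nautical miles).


Formula: endurance = fuel / rate; range = endurance * speed
Step 1 — endurance = 573 / 16.2 = 35.3704 hours
Step 2 — range = 35.3704 * 15.3 ≈ 541.17 nautical miles (5 s.f.)

541.17 NM


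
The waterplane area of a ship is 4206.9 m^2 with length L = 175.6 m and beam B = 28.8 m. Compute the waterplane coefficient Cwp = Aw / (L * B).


Formula: Cwp = Aw / (L * B)
Step 1 — L * B = 175.6 * 28.8 = 5057.28 m^2
Step 2 — Cwp = 4206.9 / 5057.28 ≈ 0.83185 (5 s.f.)

0.83185


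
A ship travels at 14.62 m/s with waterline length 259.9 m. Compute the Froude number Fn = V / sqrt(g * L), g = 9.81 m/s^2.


Formula: Fn = V / sqrt(g * L)
Step 1 — g * L = 9.81 * 259.9 = 2549.619
Step 2 — sqrt(g * L) = sqrt(2549.619) = 50.493752
Step 3 — Fn = 14.62 / 50.493752 ≈ 0.28954 (5 s.f.)

0.28954


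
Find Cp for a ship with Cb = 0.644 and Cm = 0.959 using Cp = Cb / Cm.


Formula: Cp = Cb / Cm
Substituting: Cp = 0.644 / 0.959
Result: Cp ≈ 0.67153 (5 s.f.)

0.67153


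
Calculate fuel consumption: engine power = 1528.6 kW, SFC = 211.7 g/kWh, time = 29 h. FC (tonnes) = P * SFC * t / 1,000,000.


Formula: FC (tonnes) = P * SFC * t / 1,000,000
Step 1 — P * SFC * t = 1528.6 * 211.7 * 29 = 9384533.98 g
Step 2 — FC (tonnes) = 9384533.98 / 1,000,000 ≈ 9.3845 tonnes (5 s.f.)

9.3845 tonnes


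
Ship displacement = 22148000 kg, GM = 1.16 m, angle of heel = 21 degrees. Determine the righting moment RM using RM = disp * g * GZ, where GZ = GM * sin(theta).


Formula: GZ = GM * sin(theta); RM = disp * g * GZ
Step 1 — GZ = 1.16 * sin(21°) = 1.16 * 0.358368 = 0.415707 m
Step 2 — RM = 22148000 * 9.81 * 0.415707 ≈ 90321000 N·m (5 s.f.)

90321000 N·m


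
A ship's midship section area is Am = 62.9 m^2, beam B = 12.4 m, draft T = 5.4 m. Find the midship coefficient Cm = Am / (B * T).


Formula: Cm = Am / (B * T)
Step 1 — B * T = 12.4 * 5.4 = 66.96 m^2
Step 2 — Cm = 62.9 / 66.96 ≈ 0.93937 (5 s.f.)

0.93937


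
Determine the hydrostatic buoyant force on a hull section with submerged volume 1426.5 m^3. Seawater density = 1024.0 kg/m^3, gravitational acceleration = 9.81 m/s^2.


Formula: Fb = rho * g * V
Substituting: Fb = 1024.0 * 9.81 * 1426.5
Intermediate: 1024.0 * 9.81 = 10045.44
Result: Fb = 10045.44 * 1426.5 ≈ 14330000 N (5 s.f.)

14330000 N


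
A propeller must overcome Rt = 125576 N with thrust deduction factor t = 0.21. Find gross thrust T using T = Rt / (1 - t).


Formula: T = Rt / (1 - t)
Step 1 — (1 - t) = 1 - 0.21 = 0.79
Step 2 — T = 125576 / 0.79 ≈ 158960 N (5 s.f.)

158960 N


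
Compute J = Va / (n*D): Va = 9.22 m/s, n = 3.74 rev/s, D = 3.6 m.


Formula: J = Va / (n * D)
Step 1 — n * D = 3.74 * 3.6 = 13.464
Step 2 — J = 9.22 / 13.464 ≈ 0.68479 (5 s.f.)

0.68479


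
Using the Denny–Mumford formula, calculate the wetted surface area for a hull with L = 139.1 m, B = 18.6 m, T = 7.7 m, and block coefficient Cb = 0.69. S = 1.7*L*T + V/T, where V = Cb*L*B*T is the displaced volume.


Formula: S = 1.7*L*T + V/T with V = Cb*L*B*T, i.e. S = L * (1.7*T + Cb*B)
Step 1 — 1.7*T = 1.7 * 7.7 = 13.09 m
Step 2 — Cb*B = 0.69 * 18.6 = 12.834 m
Step 3 — 1.7*T + Cb*B = 13.09 + 12.834 = 25.924 m
Step 4 — S = 139.1 * 25.924 ≈ 3606.0 m^2 (5 s.f.)

3606.0 m^2


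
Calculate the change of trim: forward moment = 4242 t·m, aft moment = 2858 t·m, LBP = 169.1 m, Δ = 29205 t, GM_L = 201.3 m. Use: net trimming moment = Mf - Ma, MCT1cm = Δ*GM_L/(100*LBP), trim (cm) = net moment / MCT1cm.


Formula: net trimming moment = Mf - Ma; MCT1cm = Δ*GM_L/(100*LBP); trim = net moment / MCT1cm
Step 1 — net trimming moment = 4242 - 2858 = 1384 t·m
Step 2 — MCT1cm = 29205 * 201.3 / (100 * 169.1) = 347.6621 t·m/cm
Step 3 — trim = 1384 / 347.6621 ≈ 3.9809 cm (5 s.f.)

3.9809 cm


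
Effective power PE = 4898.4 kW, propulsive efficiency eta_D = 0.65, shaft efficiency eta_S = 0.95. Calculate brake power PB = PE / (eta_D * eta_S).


Formula: PB = PE / (eta_D * eta_S)
Step 1 — combined efficiency = eta_D * eta_S = 0.65 * 0.95 = 0.6175
Step 2 — PB = 4898.4 / 0.6175 ≈ 7932.6 kW (5 s.f.)

7932.6 kW


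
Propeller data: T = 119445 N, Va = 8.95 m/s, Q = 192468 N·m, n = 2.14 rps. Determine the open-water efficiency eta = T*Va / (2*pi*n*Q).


Formula: eta = T * Va / (2 * pi * n * Q)
Step 1 — numerator = T * Va = 119445 * 8.95 = 1069032.75
Step 2 — 2 * pi * n = 2 * pi * 2.14 = 13.446017
Step 3 — denominator = 13.446017 * 192468 = 2587928.0
Step 4 — eta = 1069032.75 / 2587928.0 ≈ 0.41308 (5 s.f.)

0.41308


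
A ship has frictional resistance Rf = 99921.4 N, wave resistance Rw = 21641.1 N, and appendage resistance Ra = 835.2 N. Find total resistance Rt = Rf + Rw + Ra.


Formula: Rt = Rf + Rw + Ra
Substituting: Rt = 99921.4 + 21641.1 + 835.2
Result: Rt = 122397.7 N

122397.7 N


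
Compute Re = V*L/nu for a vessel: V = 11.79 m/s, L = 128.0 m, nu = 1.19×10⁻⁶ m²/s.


Formula: Re = V * L / nu
Step 1 — V * L = 11.79 * 128.0 = 1509.12 m^2/s
Step 2 — Re = 1509.12 / 1.19e-6 = 1.27e+09

1.27e+09


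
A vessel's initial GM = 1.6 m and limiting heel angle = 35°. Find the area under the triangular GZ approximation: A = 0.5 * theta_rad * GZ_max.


Formula: GZ_max = GM * sin(theta); Area = 0.5 * theta_rad * GZ_max
Step 1 — GZ_max = 1.6 * sin(35°) = 1.6 * 0.573576 = 0.917722 m
Step 2 — theta_rad = 35 * pi/180 = 0.610865 rad
Step 3 — Area = 0.5 * 0.610865 * 0.917722 ≈ 0.28030 m·rad (5 s.f.)

0.28030 m·rad


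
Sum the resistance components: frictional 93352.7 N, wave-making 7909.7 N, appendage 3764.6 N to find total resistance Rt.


Formula: Rt = Rf + Rw + Ra
Substituting: Rt = 93352.7 + 7909.7 + 3764.6
Result: Rt = 105027.0 N

105027.0 N


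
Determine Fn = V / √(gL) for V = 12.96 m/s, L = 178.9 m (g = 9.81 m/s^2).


Formula: Fn = V / sqrt(g * L)
Step 1 — g * L = 9.81 * 178.9 = 1755.009
Step 2 — sqrt(g * L) = sqrt(1755.009) = 41.892828
Step 3 — Fn = 12.96 / 41.892828 ≈ 0.30936 (5 s.f.)

0.30936


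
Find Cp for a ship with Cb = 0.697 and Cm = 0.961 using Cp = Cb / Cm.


Formula: Cp = Cb / Cm
Substituting: Cp = 0.697 / 0.961
Result: Cp ≈ 0.72529 (5 s.f.)

0.72529


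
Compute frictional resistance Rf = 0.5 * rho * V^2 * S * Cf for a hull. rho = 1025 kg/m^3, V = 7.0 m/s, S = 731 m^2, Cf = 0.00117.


Formula: Rf = 0.5 * rho * V^2 * S * Cf
Step 1 — V^2 = 7.0^2 = 49.0
Step 2 — 0.5 * rho * V^2 = 0.5 * 1025 * 49.0 = 25112.5
Step 3 — Rf = 25112.5 * 731 * 0.00117 ≈ 21478 N (5 s.f.)

21478 N


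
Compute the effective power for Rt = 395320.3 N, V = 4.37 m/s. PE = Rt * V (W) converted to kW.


Formula: PE = Rt * V / 1000 (kW)
Step 1 — PE (W) = 395320.3 * 4.37 = 1727549.711 W
Step 2 — PE (kW) = 1727549.711 / 1000 ≈ 1727.5 kW (5 s.f.)

1727.5 kW


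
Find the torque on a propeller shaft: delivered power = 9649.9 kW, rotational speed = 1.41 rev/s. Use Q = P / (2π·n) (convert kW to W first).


Formula: Q = P_W / (2 * pi * n)
Step 1 — P_W = 9649.9 kW * 1000 = 9649900.0 W
Step 2 — 2 * pi * n = 2 * pi * 1.41 = 8.859291
Step 3 — Q = 9649900.0 / 8.859291 ≈ 1089200 N·m (5 s.f.)

1089200 N·m


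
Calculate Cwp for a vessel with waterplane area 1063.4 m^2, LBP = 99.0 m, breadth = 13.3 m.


Formula: Cwp = Aw / (L * B)
Step 1 — L * B = 99.0 * 13.3 = 1316.7 m^2
Step 2 — Cwp = 1063.4 / 1316.7 ≈ 0.80763 (5 s.f.)

0.80763


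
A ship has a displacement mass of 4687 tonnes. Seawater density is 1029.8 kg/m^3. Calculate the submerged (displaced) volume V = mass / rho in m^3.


Formula: V = mass / rho
Step 1 — convert tonnes to kg: 4687 t * 1000 = 4687000 kg
Step 2 — V = 4687000 / 1029.8 ≈ 4551.4 m^3 (5 s.f.)

4551.4 m^3


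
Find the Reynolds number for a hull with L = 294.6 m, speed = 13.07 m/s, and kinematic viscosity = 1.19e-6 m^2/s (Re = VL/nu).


Formula: Re = V * L / nu
Step 1 — V * L = 13.07 * 294.6 = 3850.422 m^2/s
Step 2 — Re = 3850.422 / 1.19e-6 = 3.24e+09

3.24e+09


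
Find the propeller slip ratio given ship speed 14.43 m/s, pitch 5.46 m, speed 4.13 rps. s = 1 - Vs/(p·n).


Formula: s = 1 - Vs / (p * n)
Step 1 — p * n = 5.46 * 4.13 = 22.5498
Step 2 — Vs / (p*n) = 14.43 / 22.5498 = 0.639917 (6 d.p.)
Step 3 — s = 1 - 0.639917 = 0.360083

0.360083


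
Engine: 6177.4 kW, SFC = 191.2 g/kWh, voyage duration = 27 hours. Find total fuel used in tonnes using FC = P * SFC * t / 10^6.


Formula: FC (tonnes) = P * SFC * t / 1,000,000
Step 1 — P * SFC * t = 6177.4 * 191.2 * 27 = 31890209.76 g
Step 2 — FC (tonnes) = 31890209.76 / 1,000,000 ≈ 31.890 tonnes (5 s.f.)

31.890 tonnes


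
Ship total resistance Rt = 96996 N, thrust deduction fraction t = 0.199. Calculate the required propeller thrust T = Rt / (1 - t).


Formula: T = Rt / (1 - t)
Step 1 — (1 - t) = 1 - 0.199 = 0.801
Step 2 — T = 96996 / 0.801 ≈ 121090 N (5 s.f.)

121090 N


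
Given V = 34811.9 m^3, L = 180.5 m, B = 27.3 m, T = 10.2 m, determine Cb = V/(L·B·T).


Formula: Cb = V / (L * B * T)
Step 1 — L * B * T = 180.5 * 27.3 * 10.2 = 50262.03 m^3
Step 2 — Cb = 34811.9 / 50262.03 ≈ 0.69261 (5 s.f.)

0.69261


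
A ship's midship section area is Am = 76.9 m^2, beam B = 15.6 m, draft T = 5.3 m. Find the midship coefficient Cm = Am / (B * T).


Formula: Cm = Am / (B * T)
Step 1 — B * T = 15.6 * 5.3 = 82.68 m^2
Step 2 — Cm = 76.9 / 82.68 ≈ 0.93009 (5 s.f.)

0.93009


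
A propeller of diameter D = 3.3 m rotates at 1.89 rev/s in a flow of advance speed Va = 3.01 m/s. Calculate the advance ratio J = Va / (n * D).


Formula: J = Va / (n * D)
Step 1 — n * D = 1.89 * 3.3 = 6.237
Step 2 — J = 3.01 / 6.237 ≈ 0.48260 (5 s.f.)

0.48260


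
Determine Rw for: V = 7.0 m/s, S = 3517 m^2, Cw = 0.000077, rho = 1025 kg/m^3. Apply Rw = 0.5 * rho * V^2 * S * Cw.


Formula: Rw = 0.5 * rho * V^2 * S * Cw
Step 1 — V^2 = 7.0^2 = 49.0
Step 2 — 0.5 * rho * V^2 = 0.5 * 1025 * 49.0 = 25112.5
Step 3 — Rw = 25112.5 * 3517 * 0.000077 ≈ 6800.7 N (5 s.f.)

6800.7 N


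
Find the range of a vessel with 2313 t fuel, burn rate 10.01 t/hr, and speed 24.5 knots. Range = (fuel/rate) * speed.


Formula: endurance = fuel / rate; range = endurance * speed
Step 1 — endurance = 2313 / 10.01 = 231.0689 hours
Step 2 — range = 231.0689 * 24.5 ≈ 5661.2 nautical miles (5 s.f.)

5661.2 NM


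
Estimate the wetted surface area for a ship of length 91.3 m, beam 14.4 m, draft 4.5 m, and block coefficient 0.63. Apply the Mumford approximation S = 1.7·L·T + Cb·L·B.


Formula: S = 1.7*L*T + V/T with V = Cb*L*B*T, i.e. S = L * (1.7*T + Cb*B)
Step 1 — 1.7*T = 1.7 * 4.5 = 7.65 m
Step 2 — Cb*B = 0.63 * 14.4 = 9.072 m
Step 3 — 1.7*T + Cb*B = 7.65 + 9.072 = 16.722 m
Step 4 — S = 91.3 * 16.722 ≈ 1526.7 m^2 (5 s.f.)

1526.7 m^2


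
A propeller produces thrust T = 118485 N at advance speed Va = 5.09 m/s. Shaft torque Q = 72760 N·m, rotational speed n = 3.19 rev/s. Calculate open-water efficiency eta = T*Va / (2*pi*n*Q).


Formula: eta = T * Va / (2 * pi * n * Q)
Step 1 — numerator = T * Va = 118485 * 5.09 = 603088.65
Step 2 — 2 * pi * n = 2 * pi * 3.19 = 20.043361
Step 3 — denominator = 20.043361 * 72760 = 1458354.95
Step 4 — eta = 603088.65 / 1458354.95 ≈ 0.41354 (5 s.f.)

0.41354


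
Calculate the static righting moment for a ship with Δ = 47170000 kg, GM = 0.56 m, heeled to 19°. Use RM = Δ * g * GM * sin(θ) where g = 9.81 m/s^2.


Formula: GZ = GM * sin(theta); RM = disp * g * GZ
Step 1 — GZ = 0.56 * sin(19°) = 0.56 * 0.325568 = 0.182318 m
Step 2 — RM = 47170000 * 9.81 * 0.182318 ≈ 84365000 N·m (5 s.f.)

84365000 N·m


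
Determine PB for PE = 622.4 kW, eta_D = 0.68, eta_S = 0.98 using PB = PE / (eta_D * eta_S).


Formula: PB = PE / (eta_D * eta_S)
Step 1 — combined efficiency = eta_D * eta_S = 0.68 * 0.98 = 0.6664
Step 2 — PB = 622.4 / 0.6664 ≈ 933.97 kW (5 s.f.)

933.97 kW


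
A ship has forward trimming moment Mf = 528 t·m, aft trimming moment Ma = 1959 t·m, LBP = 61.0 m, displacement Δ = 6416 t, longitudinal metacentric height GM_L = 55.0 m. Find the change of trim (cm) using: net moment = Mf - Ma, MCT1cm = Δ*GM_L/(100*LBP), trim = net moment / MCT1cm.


Formula: net trimming moment = Mf - Ma; MCT1cm = Δ*GM_L/(100*LBP); trim = net moment / MCT1cm
Step 1 — net trimming moment = 528 - 1959 = -1431 t·m
Step 2 — MCT1cm = 6416 * 55.0 / (100 * 61.0) = 57.8492 t·m/cm
Step 3 — trim = -1431 / 57.8492 ≈ -24.737 cm (5 s.f.)

-24.737 cm


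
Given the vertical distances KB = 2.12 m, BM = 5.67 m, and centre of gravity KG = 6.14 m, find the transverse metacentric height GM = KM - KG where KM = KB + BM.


Formula: GM = KB + BM - KG
Step 1 — KM = KB + BM = 2.12 + 5.67 = 7.79 m
Step 2 — GM = KM - KG = 7.79 - 6.14 = 1.65 m

1.65 m


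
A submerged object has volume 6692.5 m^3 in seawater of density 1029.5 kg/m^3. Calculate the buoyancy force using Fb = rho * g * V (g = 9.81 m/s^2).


Formula: Fb = rho * g * V
Substituting: Fb = 1029.5 * 9.81 * 6692.5
Intermediate: 1029.5 * 9.81 = 10099.395
Result: Fb = 10099.395 * 6692.5 ≈ 67590000 N (5 s.f.)

67590000 N


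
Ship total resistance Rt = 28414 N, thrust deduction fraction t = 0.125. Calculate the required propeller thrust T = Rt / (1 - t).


Formula: T = Rt / (1 - t)
Step 1 — (1 - t) = 1 - 0.125 = 0.875
Step 2 — T = 28414 / 0.875 ≈ 32473 N (5 s.f.)

32473 N


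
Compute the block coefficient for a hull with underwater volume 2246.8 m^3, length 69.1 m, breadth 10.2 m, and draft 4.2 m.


Formula: Cb = V / (L * B * T)
Step 1 — L * B * T = 69.1 * 10.2 * 4.2 = 2960.244 m^3
Step 2 — Cb = 2246.8 / 2960.244 ≈ 0.75899 (5 s.f.)

0.75899


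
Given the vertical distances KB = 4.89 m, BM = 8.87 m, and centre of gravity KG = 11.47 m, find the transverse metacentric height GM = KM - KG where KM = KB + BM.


Formula: GM = KB + BM - KG
Step 1 — KM = KB + BM = 4.89 + 8.87 = 13.76 m
Step 2 — GM = KM - KG = 13.76 - 11.47 = 2.29 m

2.29 m


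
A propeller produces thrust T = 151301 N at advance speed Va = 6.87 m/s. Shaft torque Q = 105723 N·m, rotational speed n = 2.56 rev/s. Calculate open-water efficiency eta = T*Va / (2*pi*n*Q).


Formula: eta = T * Va / (2 * pi * n * Q)
Step 1 — numerator = T * Va = 151301 * 6.87 = 1039437.87
Step 2 — 2 * pi * n = 2 * pi * 2.56 = 16.084954
Step 3 — denominator = 16.084954 * 105723 = 1700549.59
Step 4 — eta = 1039437.87 / 1700549.59 ≈ 0.61124 (5 s.f.)

0.61124


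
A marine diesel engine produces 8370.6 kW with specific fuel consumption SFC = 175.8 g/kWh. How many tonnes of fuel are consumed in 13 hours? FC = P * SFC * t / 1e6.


Formula: FC (tonnes) = P * SFC * t / 1,000,000
Step 1 — P * SFC * t = 8370.6 * 175.8 * 13 = 19130169.24 g
Step 2 — FC (tonnes) = 19130169.24 / 1,000,000 ≈ 19.130 tonnes (5 s.f.)

19.130 tonnes


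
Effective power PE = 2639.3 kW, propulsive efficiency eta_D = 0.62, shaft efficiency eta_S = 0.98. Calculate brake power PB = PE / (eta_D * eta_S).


Formula: PB = PE / (eta_D * eta_S)
Step 1 — combined efficiency = eta_D * eta_S = 0.62 * 0.98 = 0.6076
Step 2 — PB = 2639.3 / 0.6076 ≈ 4343.8 kW (5 s.f.)

4343.8 kW


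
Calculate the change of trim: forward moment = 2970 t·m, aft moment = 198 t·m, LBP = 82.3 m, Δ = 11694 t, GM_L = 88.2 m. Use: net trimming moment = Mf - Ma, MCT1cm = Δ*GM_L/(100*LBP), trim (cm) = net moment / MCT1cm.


Formula: net trimming moment = Mf - Ma; MCT1cm = Δ*GM_L/(100*LBP); trim = net moment / MCT1cm
Step 1 — net trimming moment = 2970 - 198 = 2772 t·m
Step 2 — MCT1cm = 11694 * 88.2 / (100 * 82.3) = 125.3233 t·m/cm
Step 3 — trim = 2772 / 125.3233 ≈ 22.119 cm (5 s.f.)

22.119 cm


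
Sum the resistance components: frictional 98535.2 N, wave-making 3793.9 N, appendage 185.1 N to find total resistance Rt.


Formula: Rt = Rf + Rw + Ra
Substituting: Rt = 98535.2 + 3793.9 + 185.1
Result: Rt = 102514.2 N

102514.2 N


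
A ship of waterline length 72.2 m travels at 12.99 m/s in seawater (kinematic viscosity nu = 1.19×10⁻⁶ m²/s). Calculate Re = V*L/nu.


Formula: Re = V * L / nu
Step 1 — V * L = 12.99 * 72.2 = 937.878 m^2/s
Step 2 — Re = 937.878 / 1.19e-6 = 7.88e+08

7.88e+08


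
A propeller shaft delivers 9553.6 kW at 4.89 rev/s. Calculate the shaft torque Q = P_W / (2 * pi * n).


Formula: Q = P_W / (2 * pi * n)
Step 1 — P_W = 9553.6 kW * 1000 = 9553600.0 W
Step 2 — 2 * pi * n = 2 * pi * 4.89 = 30.724776
Step 3 — Q = 9553600.0 / 30.724776 ≈ 310940 N·m (5 s.f.)

310940 N·m


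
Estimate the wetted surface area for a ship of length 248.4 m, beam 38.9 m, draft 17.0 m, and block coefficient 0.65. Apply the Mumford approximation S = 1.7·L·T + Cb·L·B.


Formula: S = 1.7*L*T + V/T with V = Cb*L*B*T, i.e. S = L * (1.7*T + Cb*B)
Step 1 — 1.7*T = 1.7 * 17.0 = 28.9 m
Step 2 — Cb*B = 0.65 * 38.9 = 25.285 m
Step 3 — 1.7*T + Cb*B = 28.9 + 25.285 = 54.185 m
Step 4 — S = 248.4 * 54.185 ≈ 13460 m^2 (5 s.f.)

13460 m^2


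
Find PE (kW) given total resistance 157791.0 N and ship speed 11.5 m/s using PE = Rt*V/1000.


Formula: PE = Rt * V / 1000 (kW)
Step 1 — PE (W) = 157791.0 * 11.5 = 1814596.5 W
Step 2 — PE (kW) = 1814596.5 / 1000 ≈ 1814.6 kW (5 s.f.)

1814.6 kW


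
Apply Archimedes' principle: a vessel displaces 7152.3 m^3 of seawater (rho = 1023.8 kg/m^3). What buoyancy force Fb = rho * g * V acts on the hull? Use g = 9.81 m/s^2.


Formula: Fb = rho * g * V
Substituting: Fb = 1023.8 * 9.81 * 7152.3
Intermediate: 1023.8 * 9.81 = 10043.478
Result: Fb = 10043.478 * 7152.3 ≈ 71834000 N (5 s.f.)

71834000 N


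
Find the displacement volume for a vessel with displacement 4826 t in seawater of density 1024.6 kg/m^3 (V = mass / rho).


Formula: V = mass / rho
Step 1 — convert tonnes to kg: 4826 t * 1000 = 4826000 kg
Step 2 — V = 4826000 / 1024.6 ≈ 4710.1 m^3 (5 s.f.)

4710.1 m^3


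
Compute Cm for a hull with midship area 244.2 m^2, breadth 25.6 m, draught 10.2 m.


Formula: Cm = Am / (B * T)
Step 1 — B * T = 25.6 * 10.2 = 261.12 m^2
Step 2 — Cm = 244.2 / 261.12 ≈ 0.93520 (5 s.f.)

0.93520


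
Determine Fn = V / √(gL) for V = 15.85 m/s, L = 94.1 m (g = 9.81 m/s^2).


Formula: Fn = V / sqrt(g * L)
Step 1 — g * L = 9.81 * 94.1 = 923.121
Step 2 — sqrt(g * L) = sqrt(923.121) = 30.382906
Step 3 — Fn = 15.85 / 30.382906 ≈ 0.52167 (5 s.f.)

0.52167


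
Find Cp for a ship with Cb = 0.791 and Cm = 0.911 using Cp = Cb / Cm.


Formula: Cp = Cb / Cm
Substituting: Cp = 0.791 / 0.911
Result: Cp ≈ 0.86828 (5 s.f.)

0.86828


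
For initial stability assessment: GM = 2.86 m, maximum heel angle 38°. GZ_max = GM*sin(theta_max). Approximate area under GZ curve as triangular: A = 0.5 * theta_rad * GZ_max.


Formula: GZ_max = GM * sin(theta); Area = 0.5 * theta_rad * GZ_max
Step 1 — GZ_max = 2.86 * sin(38°) = 2.86 * 0.615661 = 1.76079 m
Step 2 — theta_rad = 38 * pi/180 = 0.663225 rad
Step 3 — Area = 0.5 * 0.663225 * 1.76079 ≈ 0.58390 m·rad (5 s.f.)

0.58390 m·rad


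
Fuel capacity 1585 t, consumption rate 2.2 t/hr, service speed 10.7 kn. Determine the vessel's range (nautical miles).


Formula: endurance = fuel / rate; range = endurance * speed
Step 1 — endurance = 1585 / 2.2 = 720.4545 hours
Step 2 — range = 720.4545 * 10.7 ≈ 7708.9 nautical miles (5 s.f.)

7708.9 NM


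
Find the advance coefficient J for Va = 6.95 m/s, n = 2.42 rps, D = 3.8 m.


Formula: J = Va / (n * D)
Step 1 — n * D = 2.42 * 3.8 = 9.196
Step 2 — J = 6.95 / 9.196 ≈ 0.75576 (5 s.f.)

0.75576


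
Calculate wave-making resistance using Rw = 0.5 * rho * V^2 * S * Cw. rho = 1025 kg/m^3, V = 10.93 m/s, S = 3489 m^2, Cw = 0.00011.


Formula: Rw = 0.5 * rho * V^2 * S * Cw
Step 1 — V^2 = 10.93^2 = 119.4649
Step 2 — 0.5 * rho * V^2 = 0.5 * 1025 * 119.4649 = 61225.76125
Step 3 — Rw = 61225.76125 * 3489 * 0.00011 ≈ 23498 N (5 s.f.)

23498 N


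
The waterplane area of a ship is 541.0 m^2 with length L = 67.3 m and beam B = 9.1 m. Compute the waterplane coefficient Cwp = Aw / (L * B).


Formula: Cwp = Aw / (L * B)
Step 1 — L * B = 67.3 * 9.1 = 612.43 m^2
Step 2 — Cwp = 541.0 / 612.43 ≈ 0.88337 (5 s.f.)

0.88337


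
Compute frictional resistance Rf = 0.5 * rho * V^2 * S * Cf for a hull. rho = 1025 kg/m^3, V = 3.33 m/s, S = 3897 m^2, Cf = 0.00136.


Formula: Rf = 0.5 * rho * V^2 * S * Cf
Step 1 — V^2 = 3.33^2 = 11.0889
Step 2 — 0.5 * rho * V^2 = 0.5 * 1025 * 11.0889 = 5683.06125
Step 3 — Rf = 5683.06125 * 3897 * 0.00136 ≈ 30120 N (5 s.f.)

30120 N


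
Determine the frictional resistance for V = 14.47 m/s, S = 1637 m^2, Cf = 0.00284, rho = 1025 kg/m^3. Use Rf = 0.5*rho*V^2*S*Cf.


Formula: Rf = 0.5 * rho * V^2 * S * Cf
Step 1 — V^2 = 14.47^2 = 209.3809
Step 2 — 0.5 * rho * V^2 = 0.5 * 1025 * 209.3809 = 107307.71125
Step 3 — Rf = 107307.71125 * 1637 * 0.00284 ≈ 498880 N (5 s.f.)

498880 N


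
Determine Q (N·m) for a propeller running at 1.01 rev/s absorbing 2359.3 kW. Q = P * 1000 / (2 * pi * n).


Formula: Q = P_W / (2 * pi * n)
Step 1 — P_W = 2359.3 kW * 1000 = 2359300.0 W
Step 2 — 2 * pi * n = 2 * pi * 1.01 = 6.346017
Step 3 — Q = 2359300.0 / 6.346017 ≈ 371780 N·m (5 s.f.)

371780 N·m


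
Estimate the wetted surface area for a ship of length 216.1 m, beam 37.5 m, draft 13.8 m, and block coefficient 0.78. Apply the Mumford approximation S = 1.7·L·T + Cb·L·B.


Formula: S = 1.7*L*T + V/T with V = Cb*L*B*T, i.e. S = L * (1.7*T + Cb*B)
Step 1 — 1.7*T = 1.7 * 13.8 = 23.46 m
Step 2 — Cb*B = 0.78 * 37.5 = 29.25 m
Step 3 — 1.7*T + Cb*B = 23.46 + 29.25 = 52.71 m
Step 4 — S = 216.1 * 52.71 ≈ 11391 m^2 (5 s.f.)

11391 m^2


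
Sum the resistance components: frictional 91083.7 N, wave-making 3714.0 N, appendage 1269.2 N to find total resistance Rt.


Formula: Rt = Rf + Rw + Ra
Substituting: Rt = 91083.7 + 3714.0 + 1269.2
Result: Rt = 96066.9 N

96066.9 N


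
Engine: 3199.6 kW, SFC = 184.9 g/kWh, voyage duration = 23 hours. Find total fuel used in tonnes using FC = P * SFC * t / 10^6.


Formula: FC (tonnes) = P * SFC * t / 1,000,000
Step 1 — P * SFC * t = 3199.6 * 184.9 * 23 = 13606938.92 g
Step 2 — FC (tonnes) = 13606938.92 / 1,000,000 ≈ 13.607 tonnes (5 s.f.)

13.607 tonnes


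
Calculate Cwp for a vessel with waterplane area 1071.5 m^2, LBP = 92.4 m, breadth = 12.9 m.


Formula: Cwp = Aw / (L * B)
Step 1 — L * B = 92.4 * 12.9 = 1191.96 m^2
Step 2 — Cwp = 1071.5 / 1191.96 ≈ 0.89894 (5 s.f.)

0.89894


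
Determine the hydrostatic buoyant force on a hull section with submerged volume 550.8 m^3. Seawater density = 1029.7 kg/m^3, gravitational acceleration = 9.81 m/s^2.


Formula: Fb = rho * g * V
Substituting: Fb = 1029.7 * 9.81 * 550.8
Intermediate: 1029.7 * 9.81 = 10101.357
Result: Fb = 10101.357 * 550.8 ≈ 5563800 N (5 s.f.)

5563800 N


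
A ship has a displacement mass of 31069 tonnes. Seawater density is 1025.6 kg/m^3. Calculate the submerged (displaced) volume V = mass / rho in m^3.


Formula: V = mass / rho
Step 1 — convert tonnes to kg: 31069 t * 1000 = 31069000 kg
Step 2 — V = 31069000 / 1025.6 ≈ 30293 m^3 (5 s.f.)

30293 m^3


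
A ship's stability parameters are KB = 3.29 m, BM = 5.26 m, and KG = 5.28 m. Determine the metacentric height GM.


Formula: GM = KB + BM - KG
Step 1 — KM = KB + BM = 3.29 + 5.26 = 8.55 m
Step 2 — GM = KM - KG = 8.55 - 5.28 = 3.27 m

3.27 m
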